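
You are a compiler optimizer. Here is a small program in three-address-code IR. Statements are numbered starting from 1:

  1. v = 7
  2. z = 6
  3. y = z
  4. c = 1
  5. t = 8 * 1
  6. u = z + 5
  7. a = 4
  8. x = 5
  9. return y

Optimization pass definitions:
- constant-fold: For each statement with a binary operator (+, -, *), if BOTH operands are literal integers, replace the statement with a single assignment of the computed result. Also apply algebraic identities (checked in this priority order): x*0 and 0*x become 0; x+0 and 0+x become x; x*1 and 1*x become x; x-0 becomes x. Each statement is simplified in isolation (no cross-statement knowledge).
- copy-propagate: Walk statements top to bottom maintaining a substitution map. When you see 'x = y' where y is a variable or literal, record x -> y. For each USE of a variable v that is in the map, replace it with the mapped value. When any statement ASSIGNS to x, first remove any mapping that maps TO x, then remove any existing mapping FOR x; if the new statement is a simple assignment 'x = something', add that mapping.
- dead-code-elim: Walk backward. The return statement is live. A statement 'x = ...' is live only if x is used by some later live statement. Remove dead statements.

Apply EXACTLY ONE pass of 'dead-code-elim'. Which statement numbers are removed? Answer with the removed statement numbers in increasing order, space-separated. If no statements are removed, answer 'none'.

Answer: 1 4 5 6 7 8

Derivation:
Backward liveness scan:
Stmt 1 'v = 7': DEAD (v not in live set [])
Stmt 2 'z = 6': KEEP (z is live); live-in = []
Stmt 3 'y = z': KEEP (y is live); live-in = ['z']
Stmt 4 'c = 1': DEAD (c not in live set ['y'])
Stmt 5 't = 8 * 1': DEAD (t not in live set ['y'])
Stmt 6 'u = z + 5': DEAD (u not in live set ['y'])
Stmt 7 'a = 4': DEAD (a not in live set ['y'])
Stmt 8 'x = 5': DEAD (x not in live set ['y'])
Stmt 9 'return y': KEEP (return); live-in = ['y']
Removed statement numbers: [1, 4, 5, 6, 7, 8]
Surviving IR:
  z = 6
  y = z
  return y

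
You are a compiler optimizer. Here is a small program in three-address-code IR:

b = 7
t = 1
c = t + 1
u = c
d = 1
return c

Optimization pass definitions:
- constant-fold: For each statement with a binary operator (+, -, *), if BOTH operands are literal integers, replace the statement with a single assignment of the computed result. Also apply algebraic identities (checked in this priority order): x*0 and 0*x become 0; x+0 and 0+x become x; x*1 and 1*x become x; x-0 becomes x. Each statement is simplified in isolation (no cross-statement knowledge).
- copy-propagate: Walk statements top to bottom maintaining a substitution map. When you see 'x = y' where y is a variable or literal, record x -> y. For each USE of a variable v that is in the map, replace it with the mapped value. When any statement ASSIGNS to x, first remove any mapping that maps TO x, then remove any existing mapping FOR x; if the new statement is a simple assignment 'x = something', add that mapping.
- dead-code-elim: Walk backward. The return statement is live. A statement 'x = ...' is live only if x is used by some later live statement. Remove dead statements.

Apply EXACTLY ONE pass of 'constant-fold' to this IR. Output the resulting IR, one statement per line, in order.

Answer: b = 7
t = 1
c = t + 1
u = c
d = 1
return c

Derivation:
Applying constant-fold statement-by-statement:
  [1] b = 7  (unchanged)
  [2] t = 1  (unchanged)
  [3] c = t + 1  (unchanged)
  [4] u = c  (unchanged)
  [5] d = 1  (unchanged)
  [6] return c  (unchanged)
Result (6 stmts):
  b = 7
  t = 1
  c = t + 1
  u = c
  d = 1
  return c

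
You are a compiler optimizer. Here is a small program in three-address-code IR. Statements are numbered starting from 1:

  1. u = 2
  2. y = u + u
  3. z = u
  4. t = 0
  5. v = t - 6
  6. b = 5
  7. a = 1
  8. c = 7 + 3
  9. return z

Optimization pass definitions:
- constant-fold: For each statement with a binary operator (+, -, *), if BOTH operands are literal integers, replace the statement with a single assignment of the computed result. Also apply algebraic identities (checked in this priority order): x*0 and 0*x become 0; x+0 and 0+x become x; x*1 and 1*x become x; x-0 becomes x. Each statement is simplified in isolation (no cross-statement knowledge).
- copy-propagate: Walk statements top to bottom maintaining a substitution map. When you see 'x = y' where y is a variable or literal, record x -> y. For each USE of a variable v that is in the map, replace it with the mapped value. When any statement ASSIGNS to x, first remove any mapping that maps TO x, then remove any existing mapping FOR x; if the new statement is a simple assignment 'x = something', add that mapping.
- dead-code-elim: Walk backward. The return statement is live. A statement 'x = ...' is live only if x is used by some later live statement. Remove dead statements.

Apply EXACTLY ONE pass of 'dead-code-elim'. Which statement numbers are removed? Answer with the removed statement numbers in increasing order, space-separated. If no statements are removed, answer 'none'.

Backward liveness scan:
Stmt 1 'u = 2': KEEP (u is live); live-in = []
Stmt 2 'y = u + u': DEAD (y not in live set ['u'])
Stmt 3 'z = u': KEEP (z is live); live-in = ['u']
Stmt 4 't = 0': DEAD (t not in live set ['z'])
Stmt 5 'v = t - 6': DEAD (v not in live set ['z'])
Stmt 6 'b = 5': DEAD (b not in live set ['z'])
Stmt 7 'a = 1': DEAD (a not in live set ['z'])
Stmt 8 'c = 7 + 3': DEAD (c not in live set ['z'])
Stmt 9 'return z': KEEP (return); live-in = ['z']
Removed statement numbers: [2, 4, 5, 6, 7, 8]
Surviving IR:
  u = 2
  z = u
  return z

Answer: 2 4 5 6 7 8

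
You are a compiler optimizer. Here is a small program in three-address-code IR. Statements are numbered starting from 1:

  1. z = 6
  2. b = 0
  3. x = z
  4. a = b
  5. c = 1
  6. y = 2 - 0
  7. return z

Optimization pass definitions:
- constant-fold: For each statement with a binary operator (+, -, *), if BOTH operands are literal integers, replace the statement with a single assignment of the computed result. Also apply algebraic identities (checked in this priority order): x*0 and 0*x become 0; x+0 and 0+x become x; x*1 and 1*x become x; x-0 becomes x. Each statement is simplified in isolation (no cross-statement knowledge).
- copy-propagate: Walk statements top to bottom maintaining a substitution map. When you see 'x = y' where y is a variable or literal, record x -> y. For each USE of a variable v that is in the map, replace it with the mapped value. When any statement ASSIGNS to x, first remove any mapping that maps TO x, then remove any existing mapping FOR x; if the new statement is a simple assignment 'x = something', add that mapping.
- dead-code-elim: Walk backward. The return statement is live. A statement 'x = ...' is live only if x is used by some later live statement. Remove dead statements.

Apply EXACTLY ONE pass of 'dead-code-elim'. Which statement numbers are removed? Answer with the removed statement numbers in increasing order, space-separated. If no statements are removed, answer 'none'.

Answer: 2 3 4 5 6

Derivation:
Backward liveness scan:
Stmt 1 'z = 6': KEEP (z is live); live-in = []
Stmt 2 'b = 0': DEAD (b not in live set ['z'])
Stmt 3 'x = z': DEAD (x not in live set ['z'])
Stmt 4 'a = b': DEAD (a not in live set ['z'])
Stmt 5 'c = 1': DEAD (c not in live set ['z'])
Stmt 6 'y = 2 - 0': DEAD (y not in live set ['z'])
Stmt 7 'return z': KEEP (return); live-in = ['z']
Removed statement numbers: [2, 3, 4, 5, 6]
Surviving IR:
  z = 6
  return z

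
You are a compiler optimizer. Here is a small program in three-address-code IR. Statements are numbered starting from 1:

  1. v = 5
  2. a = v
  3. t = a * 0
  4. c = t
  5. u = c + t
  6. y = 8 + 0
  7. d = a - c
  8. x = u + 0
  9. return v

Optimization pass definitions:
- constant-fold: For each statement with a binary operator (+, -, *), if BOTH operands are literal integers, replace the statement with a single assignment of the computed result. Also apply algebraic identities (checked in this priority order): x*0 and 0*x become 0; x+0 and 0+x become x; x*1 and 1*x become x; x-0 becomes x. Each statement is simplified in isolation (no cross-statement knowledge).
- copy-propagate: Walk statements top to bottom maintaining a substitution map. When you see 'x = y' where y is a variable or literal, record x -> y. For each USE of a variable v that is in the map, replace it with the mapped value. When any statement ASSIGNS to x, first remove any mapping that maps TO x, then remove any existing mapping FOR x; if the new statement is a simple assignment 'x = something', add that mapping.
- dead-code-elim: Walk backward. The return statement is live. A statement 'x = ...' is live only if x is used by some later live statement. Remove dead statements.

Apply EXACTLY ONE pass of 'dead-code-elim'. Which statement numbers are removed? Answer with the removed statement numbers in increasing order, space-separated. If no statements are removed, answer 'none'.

Answer: 2 3 4 5 6 7 8

Derivation:
Backward liveness scan:
Stmt 1 'v = 5': KEEP (v is live); live-in = []
Stmt 2 'a = v': DEAD (a not in live set ['v'])
Stmt 3 't = a * 0': DEAD (t not in live set ['v'])
Stmt 4 'c = t': DEAD (c not in live set ['v'])
Stmt 5 'u = c + t': DEAD (u not in live set ['v'])
Stmt 6 'y = 8 + 0': DEAD (y not in live set ['v'])
Stmt 7 'd = a - c': DEAD (d not in live set ['v'])
Stmt 8 'x = u + 0': DEAD (x not in live set ['v'])
Stmt 9 'return v': KEEP (return); live-in = ['v']
Removed statement numbers: [2, 3, 4, 5, 6, 7, 8]
Surviving IR:
  v = 5
  return v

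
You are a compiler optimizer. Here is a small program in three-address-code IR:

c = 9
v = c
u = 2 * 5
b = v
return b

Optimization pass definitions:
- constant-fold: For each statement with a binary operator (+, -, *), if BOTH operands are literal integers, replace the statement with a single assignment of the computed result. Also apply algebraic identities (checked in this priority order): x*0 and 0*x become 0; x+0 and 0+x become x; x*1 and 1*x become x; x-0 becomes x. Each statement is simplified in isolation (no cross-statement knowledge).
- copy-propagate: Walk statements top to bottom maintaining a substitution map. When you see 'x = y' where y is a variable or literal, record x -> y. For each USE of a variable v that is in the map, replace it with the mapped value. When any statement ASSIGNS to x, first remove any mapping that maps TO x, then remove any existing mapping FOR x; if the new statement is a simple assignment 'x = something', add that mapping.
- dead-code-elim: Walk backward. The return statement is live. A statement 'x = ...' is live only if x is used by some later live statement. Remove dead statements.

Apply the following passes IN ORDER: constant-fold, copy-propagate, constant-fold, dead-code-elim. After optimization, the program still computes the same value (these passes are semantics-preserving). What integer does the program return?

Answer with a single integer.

Initial IR:
  c = 9
  v = c
  u = 2 * 5
  b = v
  return b
After constant-fold (5 stmts):
  c = 9
  v = c
  u = 10
  b = v
  return b
After copy-propagate (5 stmts):
  c = 9
  v = 9
  u = 10
  b = 9
  return 9
After constant-fold (5 stmts):
  c = 9
  v = 9
  u = 10
  b = 9
  return 9
After dead-code-elim (1 stmts):
  return 9
Evaluate:
  c = 9  =>  c = 9
  v = c  =>  v = 9
  u = 2 * 5  =>  u = 10
  b = v  =>  b = 9
  return b = 9

Answer: 9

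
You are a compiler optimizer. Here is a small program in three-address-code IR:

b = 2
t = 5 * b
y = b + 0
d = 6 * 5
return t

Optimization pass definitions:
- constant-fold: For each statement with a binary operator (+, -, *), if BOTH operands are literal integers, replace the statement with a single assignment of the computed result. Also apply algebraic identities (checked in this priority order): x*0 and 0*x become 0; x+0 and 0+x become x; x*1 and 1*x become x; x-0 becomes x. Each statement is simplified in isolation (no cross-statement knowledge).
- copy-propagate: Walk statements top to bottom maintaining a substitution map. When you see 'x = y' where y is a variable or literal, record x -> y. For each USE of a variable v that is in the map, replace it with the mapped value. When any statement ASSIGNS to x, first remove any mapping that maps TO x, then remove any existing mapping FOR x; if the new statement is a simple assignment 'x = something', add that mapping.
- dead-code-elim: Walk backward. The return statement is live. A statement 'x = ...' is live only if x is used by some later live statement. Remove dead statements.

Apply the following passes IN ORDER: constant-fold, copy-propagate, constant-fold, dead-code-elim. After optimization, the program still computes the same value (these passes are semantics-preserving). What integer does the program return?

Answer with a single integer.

Initial IR:
  b = 2
  t = 5 * b
  y = b + 0
  d = 6 * 5
  return t
After constant-fold (5 stmts):
  b = 2
  t = 5 * b
  y = b
  d = 30
  return t
After copy-propagate (5 stmts):
  b = 2
  t = 5 * 2
  y = 2
  d = 30
  return t
After constant-fold (5 stmts):
  b = 2
  t = 10
  y = 2
  d = 30
  return t
After dead-code-elim (2 stmts):
  t = 10
  return t
Evaluate:
  b = 2  =>  b = 2
  t = 5 * b  =>  t = 10
  y = b + 0  =>  y = 2
  d = 6 * 5  =>  d = 30
  return t = 10

Answer: 10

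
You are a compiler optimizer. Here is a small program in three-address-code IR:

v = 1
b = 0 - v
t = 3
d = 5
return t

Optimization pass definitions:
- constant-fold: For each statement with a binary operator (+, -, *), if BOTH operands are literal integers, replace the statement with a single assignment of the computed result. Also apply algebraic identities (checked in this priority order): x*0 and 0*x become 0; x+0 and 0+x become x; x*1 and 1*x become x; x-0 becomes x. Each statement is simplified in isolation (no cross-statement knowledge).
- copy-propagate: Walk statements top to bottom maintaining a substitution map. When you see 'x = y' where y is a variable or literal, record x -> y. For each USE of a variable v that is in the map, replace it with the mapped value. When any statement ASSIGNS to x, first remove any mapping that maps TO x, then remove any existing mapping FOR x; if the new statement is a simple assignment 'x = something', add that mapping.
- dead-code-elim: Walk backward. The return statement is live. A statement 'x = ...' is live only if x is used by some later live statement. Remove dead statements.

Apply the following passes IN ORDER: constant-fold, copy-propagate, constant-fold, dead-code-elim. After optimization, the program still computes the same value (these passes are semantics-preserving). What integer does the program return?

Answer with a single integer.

Initial IR:
  v = 1
  b = 0 - v
  t = 3
  d = 5
  return t
After constant-fold (5 stmts):
  v = 1
  b = 0 - v
  t = 3
  d = 5
  return t
After copy-propagate (5 stmts):
  v = 1
  b = 0 - 1
  t = 3
  d = 5
  return 3
After constant-fold (5 stmts):
  v = 1
  b = -1
  t = 3
  d = 5
  return 3
After dead-code-elim (1 stmts):
  return 3
Evaluate:
  v = 1  =>  v = 1
  b = 0 - v  =>  b = -1
  t = 3  =>  t = 3
  d = 5  =>  d = 5
  return t = 3

Answer: 3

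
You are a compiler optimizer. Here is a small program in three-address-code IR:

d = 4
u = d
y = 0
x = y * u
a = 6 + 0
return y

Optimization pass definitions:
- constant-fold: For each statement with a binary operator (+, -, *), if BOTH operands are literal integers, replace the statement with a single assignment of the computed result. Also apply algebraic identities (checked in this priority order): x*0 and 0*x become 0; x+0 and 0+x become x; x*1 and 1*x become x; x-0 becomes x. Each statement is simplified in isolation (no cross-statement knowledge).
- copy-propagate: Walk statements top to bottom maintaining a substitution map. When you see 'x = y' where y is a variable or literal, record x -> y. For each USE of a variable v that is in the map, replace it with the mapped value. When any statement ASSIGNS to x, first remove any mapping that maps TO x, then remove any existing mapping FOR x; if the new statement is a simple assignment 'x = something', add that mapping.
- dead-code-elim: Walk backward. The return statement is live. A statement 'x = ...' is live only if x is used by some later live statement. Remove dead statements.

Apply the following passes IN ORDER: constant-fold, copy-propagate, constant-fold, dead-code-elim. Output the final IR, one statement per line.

Initial IR:
  d = 4
  u = d
  y = 0
  x = y * u
  a = 6 + 0
  return y
After constant-fold (6 stmts):
  d = 4
  u = d
  y = 0
  x = y * u
  a = 6
  return y
After copy-propagate (6 stmts):
  d = 4
  u = 4
  y = 0
  x = 0 * 4
  a = 6
  return 0
After constant-fold (6 stmts):
  d = 4
  u = 4
  y = 0
  x = 0
  a = 6
  return 0
After dead-code-elim (1 stmts):
  return 0

Answer: return 0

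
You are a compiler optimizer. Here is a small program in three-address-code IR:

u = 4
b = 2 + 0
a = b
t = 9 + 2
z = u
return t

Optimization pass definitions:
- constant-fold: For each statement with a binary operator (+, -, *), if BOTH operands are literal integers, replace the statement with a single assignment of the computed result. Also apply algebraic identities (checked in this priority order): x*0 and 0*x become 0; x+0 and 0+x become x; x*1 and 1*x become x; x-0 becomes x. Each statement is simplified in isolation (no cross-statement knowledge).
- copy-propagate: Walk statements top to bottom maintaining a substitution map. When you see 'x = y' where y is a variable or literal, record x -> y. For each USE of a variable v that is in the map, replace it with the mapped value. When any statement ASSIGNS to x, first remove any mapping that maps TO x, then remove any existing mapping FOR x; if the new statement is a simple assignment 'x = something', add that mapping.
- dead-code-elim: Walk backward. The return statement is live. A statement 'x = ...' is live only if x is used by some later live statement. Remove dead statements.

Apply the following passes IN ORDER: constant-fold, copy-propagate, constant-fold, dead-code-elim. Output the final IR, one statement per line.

Answer: return 11

Derivation:
Initial IR:
  u = 4
  b = 2 + 0
  a = b
  t = 9 + 2
  z = u
  return t
After constant-fold (6 stmts):
  u = 4
  b = 2
  a = b
  t = 11
  z = u
  return t
After copy-propagate (6 stmts):
  u = 4
  b = 2
  a = 2
  t = 11
  z = 4
  return 11
After constant-fold (6 stmts):
  u = 4
  b = 2
  a = 2
  t = 11
  z = 4
  return 11
After dead-code-elim (1 stmts):
  return 11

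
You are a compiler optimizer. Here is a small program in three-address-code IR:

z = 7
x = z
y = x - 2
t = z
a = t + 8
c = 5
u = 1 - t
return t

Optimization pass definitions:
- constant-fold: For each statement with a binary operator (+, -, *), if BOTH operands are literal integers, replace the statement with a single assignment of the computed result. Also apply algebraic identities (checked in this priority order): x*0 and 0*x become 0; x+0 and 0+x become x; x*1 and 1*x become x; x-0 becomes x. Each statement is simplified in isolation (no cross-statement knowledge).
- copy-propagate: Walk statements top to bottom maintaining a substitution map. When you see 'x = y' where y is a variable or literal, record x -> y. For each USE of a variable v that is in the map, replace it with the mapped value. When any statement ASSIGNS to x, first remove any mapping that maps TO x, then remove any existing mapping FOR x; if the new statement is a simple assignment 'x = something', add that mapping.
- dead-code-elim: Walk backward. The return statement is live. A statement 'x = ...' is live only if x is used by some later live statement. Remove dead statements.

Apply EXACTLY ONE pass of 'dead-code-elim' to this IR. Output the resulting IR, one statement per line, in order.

Answer: z = 7
t = z
return t

Derivation:
Applying dead-code-elim statement-by-statement:
  [8] return t  -> KEEP (return); live=['t']
  [7] u = 1 - t  -> DEAD (u not live)
  [6] c = 5  -> DEAD (c not live)
  [5] a = t + 8  -> DEAD (a not live)
  [4] t = z  -> KEEP; live=['z']
  [3] y = x - 2  -> DEAD (y not live)
  [2] x = z  -> DEAD (x not live)
  [1] z = 7  -> KEEP; live=[]
Result (3 stmts):
  z = 7
  t = z
  return t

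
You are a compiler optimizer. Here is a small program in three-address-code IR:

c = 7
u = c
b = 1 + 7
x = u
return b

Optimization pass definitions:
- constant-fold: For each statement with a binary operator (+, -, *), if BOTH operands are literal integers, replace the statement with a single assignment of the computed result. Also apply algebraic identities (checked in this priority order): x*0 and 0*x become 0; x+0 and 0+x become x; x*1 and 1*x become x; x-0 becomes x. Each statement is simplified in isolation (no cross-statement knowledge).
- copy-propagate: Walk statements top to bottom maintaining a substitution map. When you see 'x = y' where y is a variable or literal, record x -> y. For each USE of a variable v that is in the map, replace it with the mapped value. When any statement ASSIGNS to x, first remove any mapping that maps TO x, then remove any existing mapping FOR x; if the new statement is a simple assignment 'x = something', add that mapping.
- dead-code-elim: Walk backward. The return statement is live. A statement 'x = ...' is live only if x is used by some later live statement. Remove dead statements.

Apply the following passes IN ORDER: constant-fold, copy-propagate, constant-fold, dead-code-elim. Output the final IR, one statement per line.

Answer: return 8

Derivation:
Initial IR:
  c = 7
  u = c
  b = 1 + 7
  x = u
  return b
After constant-fold (5 stmts):
  c = 7
  u = c
  b = 8
  x = u
  return b
After copy-propagate (5 stmts):
  c = 7
  u = 7
  b = 8
  x = 7
  return 8
After constant-fold (5 stmts):
  c = 7
  u = 7
  b = 8
  x = 7
  return 8
After dead-code-elim (1 stmts):
  return 8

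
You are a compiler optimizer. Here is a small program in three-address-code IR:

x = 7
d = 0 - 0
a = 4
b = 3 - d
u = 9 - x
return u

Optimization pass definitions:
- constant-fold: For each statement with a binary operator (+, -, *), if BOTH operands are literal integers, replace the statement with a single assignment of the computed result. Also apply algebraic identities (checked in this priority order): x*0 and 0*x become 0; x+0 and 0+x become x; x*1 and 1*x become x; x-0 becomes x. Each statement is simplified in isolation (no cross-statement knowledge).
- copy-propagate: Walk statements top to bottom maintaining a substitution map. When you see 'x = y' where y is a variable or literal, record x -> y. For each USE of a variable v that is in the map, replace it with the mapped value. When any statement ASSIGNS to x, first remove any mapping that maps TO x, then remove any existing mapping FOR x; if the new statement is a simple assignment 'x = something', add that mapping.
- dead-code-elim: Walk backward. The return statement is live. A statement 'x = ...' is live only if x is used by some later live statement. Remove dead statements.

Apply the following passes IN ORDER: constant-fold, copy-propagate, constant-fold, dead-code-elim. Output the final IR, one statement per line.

Answer: u = 2
return u

Derivation:
Initial IR:
  x = 7
  d = 0 - 0
  a = 4
  b = 3 - d
  u = 9 - x
  return u
After constant-fold (6 stmts):
  x = 7
  d = 0
  a = 4
  b = 3 - d
  u = 9 - x
  return u
After copy-propagate (6 stmts):
  x = 7
  d = 0
  a = 4
  b = 3 - 0
  u = 9 - 7
  return u
After constant-fold (6 stmts):
  x = 7
  d = 0
  a = 4
  b = 3
  u = 2
  return u
After dead-code-elim (2 stmts):
  u = 2
  return u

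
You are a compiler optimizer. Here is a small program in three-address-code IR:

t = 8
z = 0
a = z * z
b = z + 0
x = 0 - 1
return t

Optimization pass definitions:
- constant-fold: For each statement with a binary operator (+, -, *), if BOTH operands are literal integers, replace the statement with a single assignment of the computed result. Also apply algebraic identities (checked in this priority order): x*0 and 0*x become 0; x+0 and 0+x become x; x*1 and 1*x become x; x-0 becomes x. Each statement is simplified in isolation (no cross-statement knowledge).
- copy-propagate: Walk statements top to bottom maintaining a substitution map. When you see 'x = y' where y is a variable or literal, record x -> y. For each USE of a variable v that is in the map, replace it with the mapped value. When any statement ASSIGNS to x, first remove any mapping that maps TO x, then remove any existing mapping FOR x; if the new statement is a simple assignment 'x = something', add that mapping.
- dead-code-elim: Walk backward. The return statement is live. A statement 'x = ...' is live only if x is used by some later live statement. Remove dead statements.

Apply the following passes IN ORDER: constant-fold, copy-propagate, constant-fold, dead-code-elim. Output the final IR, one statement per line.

Answer: return 8

Derivation:
Initial IR:
  t = 8
  z = 0
  a = z * z
  b = z + 0
  x = 0 - 1
  return t
After constant-fold (6 stmts):
  t = 8
  z = 0
  a = z * z
  b = z
  x = -1
  return t
After copy-propagate (6 stmts):
  t = 8
  z = 0
  a = 0 * 0
  b = 0
  x = -1
  return 8
After constant-fold (6 stmts):
  t = 8
  z = 0
  a = 0
  b = 0
  x = -1
  return 8
After dead-code-elim (1 stmts):
  return 8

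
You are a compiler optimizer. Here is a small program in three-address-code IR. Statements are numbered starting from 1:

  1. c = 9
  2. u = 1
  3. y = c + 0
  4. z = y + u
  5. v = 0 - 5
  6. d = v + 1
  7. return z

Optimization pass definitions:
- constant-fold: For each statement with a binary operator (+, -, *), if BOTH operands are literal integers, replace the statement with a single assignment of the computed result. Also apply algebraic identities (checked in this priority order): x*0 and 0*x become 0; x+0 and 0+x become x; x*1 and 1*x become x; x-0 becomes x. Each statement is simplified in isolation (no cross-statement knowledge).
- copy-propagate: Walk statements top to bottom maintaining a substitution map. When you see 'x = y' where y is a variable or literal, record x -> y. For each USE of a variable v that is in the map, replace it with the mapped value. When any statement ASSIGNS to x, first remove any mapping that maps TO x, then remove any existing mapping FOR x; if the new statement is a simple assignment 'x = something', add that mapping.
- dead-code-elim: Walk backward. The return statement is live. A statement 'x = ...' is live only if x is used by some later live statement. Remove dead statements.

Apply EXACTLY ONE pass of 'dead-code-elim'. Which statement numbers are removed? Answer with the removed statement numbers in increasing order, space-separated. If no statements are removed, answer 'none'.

Answer: 5 6

Derivation:
Backward liveness scan:
Stmt 1 'c = 9': KEEP (c is live); live-in = []
Stmt 2 'u = 1': KEEP (u is live); live-in = ['c']
Stmt 3 'y = c + 0': KEEP (y is live); live-in = ['c', 'u']
Stmt 4 'z = y + u': KEEP (z is live); live-in = ['u', 'y']
Stmt 5 'v = 0 - 5': DEAD (v not in live set ['z'])
Stmt 6 'd = v + 1': DEAD (d not in live set ['z'])
Stmt 7 'return z': KEEP (return); live-in = ['z']
Removed statement numbers: [5, 6]
Surviving IR:
  c = 9
  u = 1
  y = c + 0
  z = y + u
  return z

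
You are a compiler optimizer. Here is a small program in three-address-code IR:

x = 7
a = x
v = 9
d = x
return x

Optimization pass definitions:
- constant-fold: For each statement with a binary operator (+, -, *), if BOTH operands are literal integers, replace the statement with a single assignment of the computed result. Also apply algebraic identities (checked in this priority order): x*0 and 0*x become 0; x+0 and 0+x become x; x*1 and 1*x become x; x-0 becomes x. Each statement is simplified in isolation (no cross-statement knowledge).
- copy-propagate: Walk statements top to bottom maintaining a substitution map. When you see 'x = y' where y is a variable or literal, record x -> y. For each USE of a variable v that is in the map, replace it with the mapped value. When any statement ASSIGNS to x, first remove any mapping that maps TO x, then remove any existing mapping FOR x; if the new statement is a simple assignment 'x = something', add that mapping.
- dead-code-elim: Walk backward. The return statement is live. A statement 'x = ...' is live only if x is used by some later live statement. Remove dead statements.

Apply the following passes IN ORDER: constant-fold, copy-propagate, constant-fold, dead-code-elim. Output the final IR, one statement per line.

Answer: return 7

Derivation:
Initial IR:
  x = 7
  a = x
  v = 9
  d = x
  return x
After constant-fold (5 stmts):
  x = 7
  a = x
  v = 9
  d = x
  return x
After copy-propagate (5 stmts):
  x = 7
  a = 7
  v = 9
  d = 7
  return 7
After constant-fold (5 stmts):
  x = 7
  a = 7
  v = 9
  d = 7
  return 7
After dead-code-elim (1 stmts):
  return 7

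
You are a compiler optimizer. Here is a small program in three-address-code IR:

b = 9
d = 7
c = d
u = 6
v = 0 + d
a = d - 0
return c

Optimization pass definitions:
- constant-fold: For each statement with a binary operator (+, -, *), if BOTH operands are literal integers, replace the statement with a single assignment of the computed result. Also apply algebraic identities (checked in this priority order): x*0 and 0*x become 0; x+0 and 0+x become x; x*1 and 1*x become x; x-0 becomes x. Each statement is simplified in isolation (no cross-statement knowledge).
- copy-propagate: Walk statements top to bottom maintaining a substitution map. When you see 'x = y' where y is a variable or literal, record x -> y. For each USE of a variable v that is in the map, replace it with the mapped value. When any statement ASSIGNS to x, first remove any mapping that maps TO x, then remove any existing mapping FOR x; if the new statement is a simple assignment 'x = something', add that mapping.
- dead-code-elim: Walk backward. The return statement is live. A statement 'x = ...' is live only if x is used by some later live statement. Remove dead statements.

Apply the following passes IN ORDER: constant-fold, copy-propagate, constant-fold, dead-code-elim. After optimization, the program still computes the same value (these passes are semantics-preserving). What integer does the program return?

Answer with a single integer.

Initial IR:
  b = 9
  d = 7
  c = d
  u = 6
  v = 0 + d
  a = d - 0
  return c
After constant-fold (7 stmts):
  b = 9
  d = 7
  c = d
  u = 6
  v = d
  a = d
  return c
After copy-propagate (7 stmts):
  b = 9
  d = 7
  c = 7
  u = 6
  v = 7
  a = 7
  return 7
After constant-fold (7 stmts):
  b = 9
  d = 7
  c = 7
  u = 6
  v = 7
  a = 7
  return 7
After dead-code-elim (1 stmts):
  return 7
Evaluate:
  b = 9  =>  b = 9
  d = 7  =>  d = 7
  c = d  =>  c = 7
  u = 6  =>  u = 6
  v = 0 + d  =>  v = 7
  a = d - 0  =>  a = 7
  return c = 7

Answer: 7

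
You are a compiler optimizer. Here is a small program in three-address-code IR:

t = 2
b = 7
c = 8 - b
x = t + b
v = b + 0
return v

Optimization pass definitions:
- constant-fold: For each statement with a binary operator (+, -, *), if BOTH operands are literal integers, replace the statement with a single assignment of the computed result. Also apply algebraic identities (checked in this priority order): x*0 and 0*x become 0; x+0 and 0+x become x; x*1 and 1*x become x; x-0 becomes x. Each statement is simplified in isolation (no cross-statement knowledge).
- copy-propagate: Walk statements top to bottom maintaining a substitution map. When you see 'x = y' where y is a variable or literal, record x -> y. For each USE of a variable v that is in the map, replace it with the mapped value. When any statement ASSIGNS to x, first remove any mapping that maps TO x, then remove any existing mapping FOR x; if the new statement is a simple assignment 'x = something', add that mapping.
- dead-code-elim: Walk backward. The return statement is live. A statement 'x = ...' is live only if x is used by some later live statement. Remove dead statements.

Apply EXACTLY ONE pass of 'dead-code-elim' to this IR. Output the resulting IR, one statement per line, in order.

Answer: b = 7
v = b + 0
return v

Derivation:
Applying dead-code-elim statement-by-statement:
  [6] return v  -> KEEP (return); live=['v']
  [5] v = b + 0  -> KEEP; live=['b']
  [4] x = t + b  -> DEAD (x not live)
  [3] c = 8 - b  -> DEAD (c not live)
  [2] b = 7  -> KEEP; live=[]
  [1] t = 2  -> DEAD (t not live)
Result (3 stmts):
  b = 7
  v = b + 0
  return v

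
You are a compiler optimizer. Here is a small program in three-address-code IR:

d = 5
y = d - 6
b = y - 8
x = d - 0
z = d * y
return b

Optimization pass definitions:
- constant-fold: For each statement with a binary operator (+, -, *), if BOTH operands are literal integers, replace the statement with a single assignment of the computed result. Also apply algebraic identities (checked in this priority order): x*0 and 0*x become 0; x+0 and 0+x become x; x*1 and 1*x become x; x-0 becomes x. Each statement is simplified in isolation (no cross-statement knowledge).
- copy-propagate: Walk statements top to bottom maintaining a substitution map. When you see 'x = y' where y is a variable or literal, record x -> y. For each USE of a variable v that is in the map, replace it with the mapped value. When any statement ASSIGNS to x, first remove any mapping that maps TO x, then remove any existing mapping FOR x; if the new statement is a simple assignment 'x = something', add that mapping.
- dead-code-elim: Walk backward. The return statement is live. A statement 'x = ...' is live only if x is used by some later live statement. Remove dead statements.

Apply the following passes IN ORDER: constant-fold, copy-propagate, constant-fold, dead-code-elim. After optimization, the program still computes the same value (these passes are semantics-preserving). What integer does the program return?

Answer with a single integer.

Initial IR:
  d = 5
  y = d - 6
  b = y - 8
  x = d - 0
  z = d * y
  return b
After constant-fold (6 stmts):
  d = 5
  y = d - 6
  b = y - 8
  x = d
  z = d * y
  return b
After copy-propagate (6 stmts):
  d = 5
  y = 5 - 6
  b = y - 8
  x = 5
  z = 5 * y
  return b
After constant-fold (6 stmts):
  d = 5
  y = -1
  b = y - 8
  x = 5
  z = 5 * y
  return b
After dead-code-elim (3 stmts):
  y = -1
  b = y - 8
  return b
Evaluate:
  d = 5  =>  d = 5
  y = d - 6  =>  y = -1
  b = y - 8  =>  b = -9
  x = d - 0  =>  x = 5
  z = d * y  =>  z = -5
  return b = -9

Answer: -9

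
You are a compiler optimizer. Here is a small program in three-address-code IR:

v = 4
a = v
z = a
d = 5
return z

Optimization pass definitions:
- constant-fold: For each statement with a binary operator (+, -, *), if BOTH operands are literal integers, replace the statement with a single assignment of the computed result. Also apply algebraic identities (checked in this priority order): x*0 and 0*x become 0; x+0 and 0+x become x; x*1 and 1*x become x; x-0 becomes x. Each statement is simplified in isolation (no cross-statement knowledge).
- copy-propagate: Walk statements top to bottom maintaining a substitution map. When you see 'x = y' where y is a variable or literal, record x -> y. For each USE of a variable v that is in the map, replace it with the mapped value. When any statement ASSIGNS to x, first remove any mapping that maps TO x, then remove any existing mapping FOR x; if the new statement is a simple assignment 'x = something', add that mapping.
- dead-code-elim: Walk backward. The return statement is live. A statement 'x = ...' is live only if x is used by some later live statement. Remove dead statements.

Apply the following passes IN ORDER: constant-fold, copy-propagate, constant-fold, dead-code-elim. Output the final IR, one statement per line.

Answer: return 4

Derivation:
Initial IR:
  v = 4
  a = v
  z = a
  d = 5
  return z
After constant-fold (5 stmts):
  v = 4
  a = v
  z = a
  d = 5
  return z
After copy-propagate (5 stmts):
  v = 4
  a = 4
  z = 4
  d = 5
  return 4
After constant-fold (5 stmts):
  v = 4
  a = 4
  z = 4
  d = 5
  return 4
After dead-code-elim (1 stmts):
  return 4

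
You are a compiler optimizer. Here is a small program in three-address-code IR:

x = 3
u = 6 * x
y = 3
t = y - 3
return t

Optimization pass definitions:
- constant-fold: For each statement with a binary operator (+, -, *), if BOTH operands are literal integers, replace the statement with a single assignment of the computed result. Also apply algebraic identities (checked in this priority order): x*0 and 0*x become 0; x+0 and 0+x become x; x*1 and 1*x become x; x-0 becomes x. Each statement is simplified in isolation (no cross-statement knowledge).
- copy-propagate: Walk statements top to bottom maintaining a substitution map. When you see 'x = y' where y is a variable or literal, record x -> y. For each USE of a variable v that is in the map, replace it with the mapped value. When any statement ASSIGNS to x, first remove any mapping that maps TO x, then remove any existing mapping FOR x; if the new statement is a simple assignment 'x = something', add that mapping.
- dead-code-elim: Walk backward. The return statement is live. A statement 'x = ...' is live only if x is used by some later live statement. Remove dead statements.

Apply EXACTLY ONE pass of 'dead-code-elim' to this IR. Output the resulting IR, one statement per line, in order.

Applying dead-code-elim statement-by-statement:
  [5] return t  -> KEEP (return); live=['t']
  [4] t = y - 3  -> KEEP; live=['y']
  [3] y = 3  -> KEEP; live=[]
  [2] u = 6 * x  -> DEAD (u not live)
  [1] x = 3  -> DEAD (x not live)
Result (3 stmts):
  y = 3
  t = y - 3
  return t

Answer: y = 3
t = y - 3
return t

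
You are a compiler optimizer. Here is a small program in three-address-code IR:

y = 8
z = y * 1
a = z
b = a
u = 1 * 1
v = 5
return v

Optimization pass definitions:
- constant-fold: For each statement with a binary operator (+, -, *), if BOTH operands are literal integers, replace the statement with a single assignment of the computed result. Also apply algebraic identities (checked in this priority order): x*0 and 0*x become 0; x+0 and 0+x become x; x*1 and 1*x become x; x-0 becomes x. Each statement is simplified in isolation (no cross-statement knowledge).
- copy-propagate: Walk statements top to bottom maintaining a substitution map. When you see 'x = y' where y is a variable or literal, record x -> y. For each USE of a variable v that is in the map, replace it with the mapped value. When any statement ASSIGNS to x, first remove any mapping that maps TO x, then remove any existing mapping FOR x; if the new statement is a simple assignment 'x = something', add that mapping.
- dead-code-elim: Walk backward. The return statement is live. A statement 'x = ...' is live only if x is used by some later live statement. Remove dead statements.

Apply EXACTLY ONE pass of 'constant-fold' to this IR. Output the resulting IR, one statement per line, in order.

Applying constant-fold statement-by-statement:
  [1] y = 8  (unchanged)
  [2] z = y * 1  -> z = y
  [3] a = z  (unchanged)
  [4] b = a  (unchanged)
  [5] u = 1 * 1  -> u = 1
  [6] v = 5  (unchanged)
  [7] return v  (unchanged)
Result (7 stmts):
  y = 8
  z = y
  a = z
  b = a
  u = 1
  v = 5
  return v

Answer: y = 8
z = y
a = z
b = a
u = 1
v = 5
return v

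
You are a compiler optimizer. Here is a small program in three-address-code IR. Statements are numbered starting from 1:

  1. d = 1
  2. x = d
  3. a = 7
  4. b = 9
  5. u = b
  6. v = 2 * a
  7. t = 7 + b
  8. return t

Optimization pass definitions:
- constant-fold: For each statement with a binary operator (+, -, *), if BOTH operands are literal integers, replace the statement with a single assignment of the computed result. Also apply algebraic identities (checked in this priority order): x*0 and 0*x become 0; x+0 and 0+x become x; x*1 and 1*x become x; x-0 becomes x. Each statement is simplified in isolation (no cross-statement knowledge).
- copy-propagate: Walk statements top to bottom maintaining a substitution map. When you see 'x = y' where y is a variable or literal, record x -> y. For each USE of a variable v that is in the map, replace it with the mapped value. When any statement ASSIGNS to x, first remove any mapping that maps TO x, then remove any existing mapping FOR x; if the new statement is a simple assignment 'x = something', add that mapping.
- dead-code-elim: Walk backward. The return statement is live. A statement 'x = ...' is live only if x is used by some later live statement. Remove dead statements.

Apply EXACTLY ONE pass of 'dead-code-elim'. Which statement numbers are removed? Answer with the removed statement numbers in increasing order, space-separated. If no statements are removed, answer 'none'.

Answer: 1 2 3 5 6

Derivation:
Backward liveness scan:
Stmt 1 'd = 1': DEAD (d not in live set [])
Stmt 2 'x = d': DEAD (x not in live set [])
Stmt 3 'a = 7': DEAD (a not in live set [])
Stmt 4 'b = 9': KEEP (b is live); live-in = []
Stmt 5 'u = b': DEAD (u not in live set ['b'])
Stmt 6 'v = 2 * a': DEAD (v not in live set ['b'])
Stmt 7 't = 7 + b': KEEP (t is live); live-in = ['b']
Stmt 8 'return t': KEEP (return); live-in = ['t']
Removed statement numbers: [1, 2, 3, 5, 6]
Surviving IR:
  b = 9
  t = 7 + b
  return t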